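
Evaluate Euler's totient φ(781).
700

Prime factorization: 781 = 11 × 71
Using the formula φ(n) = n × Π(1 - 1/p) for each prime factor p:
φ(781) = 781 × (1 - 1/11) × (1 - 1/71)
φ(781) = 700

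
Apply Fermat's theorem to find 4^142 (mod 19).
By Fermat: 4^{18} ≡ 1 (mod 19). 142 = 7×18 + 16. So 4^{142} ≡ 4^{16} ≡ 6 (mod 19)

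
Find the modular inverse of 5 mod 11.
5^(-1) ≡ 9 (mod 11). Verification: 5 × 9 = 45 ≡ 1 (mod 11)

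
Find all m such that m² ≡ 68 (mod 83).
The square roots of 68 mod 83 are 63 and 20. Verify: 63² = 3969 ≡ 68 (mod 83)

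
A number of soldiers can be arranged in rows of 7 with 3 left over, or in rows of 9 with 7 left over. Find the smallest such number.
M = 7 × 9 = 63. M₁ = 9, y₁ ≡ 4 (mod 7). M₂ = 7, y₂ ≡ 4 (mod 9). m = 3×9×4 + 7×7×4 ≡ 52 (mod 63). The smallest positive such number is 52.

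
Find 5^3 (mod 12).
3 = 2 + 1 (binary 11). Repeated squaring mod 12: 5^1 ≡ 5; 5^2 ≡ 5² = 25 ≡ 1. Multiply: 5^3 = 5^2 × 5^1 ≡ 1 × 5 (mod 12): 1 × 5 = 5 ≡ 5. So 5^3 ≡ 5 (mod 12).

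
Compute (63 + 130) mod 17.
6

(63 + 130) = 193
193 mod 17 = 6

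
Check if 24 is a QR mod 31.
By Euler's criterion: 24^{15} ≡ 30 (mod 31). Since this equals -1 (≡ 30), 24 is not a QR.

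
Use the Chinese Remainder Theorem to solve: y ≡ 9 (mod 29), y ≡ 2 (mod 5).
67

Using the Chinese Remainder Theorem:
M = product of moduli = 145
For equation 1: M_1 = 5, 5 ≡ 5 (mod 29), inverse of 5 mod 29 is 6 (check: 5 × 6 = 30 ≡ 1 (mod 29))
For equation 2: M_2 = 29, 29 ≡ 4 (mod 5), inverse of 29 mod 5 is 4 (check: 4 × 4 = 16 ≡ 1 (mod 5))
Combine: y ≡ Σ r_i×M_i×(M_i⁻¹ mod m_i) = 9×5×6 + 2×29×4 = 270 + 232 = 502
502 mod 145 = 67
y ≡ 67 (mod 145)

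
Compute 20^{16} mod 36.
16

Using successive squaring:
Binary expansion of 16: 10000
Powers of 20 mod 36 (each is the square of the previous):
  20^1 ≡ 20 (mod 36)
  20^2 ≡ 20² = 400 ≡ 4 (mod 36)
  20^4 ≡ 4² = 16 ≡ 16 (mod 36)
  20^8 ≡ 16² = 256 ≡ 4 (mod 36)
  20^16 ≡ 4² = 16 ≡ 16 (mod 36)
16 is a power of 2, so 20^16 is the last square: ≡ 16 (mod 36)
Result: 20^16 ≡ 16 (mod 36)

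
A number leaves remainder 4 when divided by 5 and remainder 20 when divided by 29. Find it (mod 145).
M = 5 × 29 = 145. M₁ = 29, y₁ ≡ 4 (mod 5). M₂ = 5, y₂ ≡ 6 (mod 29). r = 4×29×4 + 20×5×6 ≡ 49 (mod 145)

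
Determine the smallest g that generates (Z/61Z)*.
2

A primitive root g modulo p has order p-1 = 60
Prime divisors of 60: [2, 3, 5]
g is a primitive root iff g^(60/q) ≢ 1 (mod 61) for each prime divisor q
Testing small values:
  g = 2: 2^30 ≡ 60, 2^20 ≡ 47, 2^12 ≡ 9 (mod 61) → none is 1, primitive root!
The smallest primitive root is 2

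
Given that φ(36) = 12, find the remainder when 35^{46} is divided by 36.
By Euler: 35^{12} ≡ 1 (mod 36) since gcd(35, 36) = 1. 46 = 3×12 + 10. So 35^{46} ≡ 35^{10} ≡ 1 (mod 36)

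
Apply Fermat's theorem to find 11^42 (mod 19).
By Fermat: 11^{18} ≡ 1 (mod 19). 42 = 2×18 + 6. So 11^{42} ≡ 11^{6} ≡ 1 (mod 19)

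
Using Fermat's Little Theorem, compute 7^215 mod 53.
By Fermat: 7^{52} ≡ 1 (mod 53). 215 = 4×52 + 7. So 7^{215} ≡ 7^{7} ≡ 29 (mod 53)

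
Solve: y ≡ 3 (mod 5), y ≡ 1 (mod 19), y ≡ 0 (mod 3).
M = 5 × 19 × 3 = 285. M₁ = 57, y₁ ≡ 3 (mod 5). M₂ = 15, y₂ ≡ 14 (mod 19). M₃ = 95, y₃ ≡ 2 (mod 3). y = 3×57×3 + 1×15×14 + 0×95×2 ≡ 153 (mod 285)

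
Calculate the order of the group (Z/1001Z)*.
720

Prime factorization: 1001 = 7 × 11 × 13
Using the formula φ(n) = n × Π(1 - 1/p) for each prime factor p:
φ(1001) = 1001 × (1 - 1/7) × (1 - 1/11) × (1 - 1/13)
φ(1001) = 720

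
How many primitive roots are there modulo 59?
28

The number of primitive roots modulo p is φ(p-1) = φ(58)
φ(58) = 28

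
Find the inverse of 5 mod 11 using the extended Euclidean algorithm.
Extended GCD: 5(-2) + 11(1) = 1. So 5^(-1) ≡ 9 ≡ 9 (mod 11). Verify: 5 × 9 = 45 ≡ 1 (mod 11)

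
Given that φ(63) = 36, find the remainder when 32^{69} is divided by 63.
By Euler: 32^{36} ≡ 1 (mod 63) since gcd(32, 63) = 1. 69 = 1×36 + 33. So 32^{69} ≡ 32^{33} ≡ 8 (mod 63)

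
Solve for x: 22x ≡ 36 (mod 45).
18

Since gcd(22, 45) = 1 divides 36, a solution exists.
Multiply both sides by the inverse of 22 mod 45:
  22^(-1) mod 45 = 43
  x ≡ 43 × 36 ≡ 1548 ≡ 18 (mod 45)
Verification: 22 × 18 = 396 = 8 × 45 + 36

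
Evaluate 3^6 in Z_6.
6 = 4 + 2 (binary 110). Repeated squaring mod 6: 3^1 ≡ 3; 3^2 ≡ 3² = 9 ≡ 3; 3^4 ≡ 3² = 9 ≡ 3. Multiply: 3^6 = 3^4 × 3^2 ≡ 3 × 3 (mod 6): 3 × 3 = 9 ≡ 3. So 3^6 ≡ 3 (mod 6).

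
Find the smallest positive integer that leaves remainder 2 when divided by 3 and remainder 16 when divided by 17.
M = 3 × 17 = 51. M₁ = 17, y₁ ≡ 2 (mod 3). M₂ = 3, y₂ ≡ 6 (mod 17). z = 2×17×2 + 16×3×6 ≡ 50 (mod 51). The smallest positive such number is 50.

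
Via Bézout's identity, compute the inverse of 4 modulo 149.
Extended GCD: 4(-37) + 149(1) = 1. So 4^(-1) ≡ 112 ≡ 112 (mod 149). Verify: 4 × 112 = 448 ≡ 1 (mod 149)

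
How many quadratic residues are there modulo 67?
For prime 67, there are (p-1)/2 = (67-1)/2 = 33 quadratic residues (excluding 0).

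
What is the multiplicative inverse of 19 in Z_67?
60

Using Extended Euclidean Algorithm:
gcd(19, 67) = 1
Bezout coefficients: 19 × -7 + 67 × 2 = 1
So 19 × -7 ≡ 1 (mod 67)
The inverse is -7 mod 67 = 60
Verification: 19 × 60 = 1140 = 17 × 67 + 1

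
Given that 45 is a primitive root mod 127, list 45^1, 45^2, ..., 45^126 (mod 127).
g^1, g^2, ..., g^{126} mod 127: {45, 120, 66, 49, 46, 38, 59, 115, 95, 84, 97, 47, 83, 52, 54, 17, 3, 8, 106, 71, 20, 11, 114, 50, 91, 31, 125, 37, 14, 122, 29, 35, 51, 9, 24, 64, 86, 60, 33, 88, 23, 19, 93, 121, 111, 42, 112, 87, 105, 26, 27, 72, 65, 4, 53, 99, 10, 69, 57, 25, 109, 79, 126, 82, 7, 61, 78, 81, 89, 68, 12, 32, 43, 30, 80, 44, 75, 73, 110, 124, 119, 21, 56, 107, 116, 13, 77, 36, 96, 2, 90, 113, 5, 98, 92, 76, 118, 103, 63, 41, 67, 94, 39, 104, 108, 34, 6, 16, 85, 15, 40, 22, 101, 100, 55, 62, 123, 74, 28, 117, 58, 70, 102, 18, 48, 1}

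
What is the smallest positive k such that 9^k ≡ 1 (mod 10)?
Powers of 9 mod 10: 9^1≡9, 9^2≡1. Order = 2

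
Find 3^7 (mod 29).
7 = 4 + 2 + 1 (binary 111). Repeated squaring mod 29: 3^1 ≡ 3; 3^2 ≡ 3² = 9 ≡ 9; 3^4 ≡ 9² = 81 ≡ 23. Multiply: 3^7 = 3^4 × 3^2 × 3^1 ≡ 23 × 9 × 3 (mod 29): 23 × 9 = 207 ≡ 4; 4 × 3 = 12 ≡ 12. So 3^7 ≡ 12 (mod 29).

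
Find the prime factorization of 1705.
5 × 11 × 31

Divide by primes starting from smallest:
1705 ÷ 5 = 341
341 ÷ 11 = 31
31 ÷ 31 = 1

1705 = 5 × 11 × 31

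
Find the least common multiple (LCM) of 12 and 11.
132

First find GCD(12, 11) using the Euclidean algorithm:
12 = 1 × 11 + 1
11 = 11 × 1 + 0
GCD(12, 11) = 1

LCM formula: LCM(a, b) = (a × b) / GCD(a, b)
LCM(12, 11) = (12 × 11) / 1
LCM(12, 11) = 132 / 1
LCM(12, 11) = 132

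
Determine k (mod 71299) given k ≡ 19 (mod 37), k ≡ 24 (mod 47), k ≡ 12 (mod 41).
9565

Using the Chinese Remainder Theorem:
M = product of moduli = 71299
For equation 1: M_1 = 1927, 1927 ≡ 3 (mod 37), inverse of 1927 mod 37 is 25 (check: 3 × 25 = 75 ≡ 1 (mod 37))
For equation 2: M_2 = 1517, 1517 ≡ 13 (mod 47), inverse of 1517 mod 47 is 29 (check: 13 × 29 = 377 ≡ 1 (mod 47))
For equation 3: M_3 = 1739, 1739 ≡ 17 (mod 41), inverse of 1739 mod 41 is 29 (check: 17 × 29 = 493 ≡ 1 (mod 41))
Combine: k ≡ Σ r_i×M_i×(M_i⁻¹ mod m_i) = 19×1927×25 + 24×1517×29 + 12×1739×29 = 915325 + 1055832 + 605172 = 2576329
2576329 mod 71299 = 9565
k ≡ 9565 (mod 71299)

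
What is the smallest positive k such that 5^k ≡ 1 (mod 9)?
Powers of 5 mod 9: 5^1≡5, 5^2≡7, 5^3≡8, 5^4≡4, 5^5≡2, 5^6≡1. Order = 6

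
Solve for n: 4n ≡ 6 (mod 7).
5

Since gcd(4, 7) = 1 divides 6, a solution exists.
Multiply both sides by the inverse of 4 mod 7:
  4^(-1) mod 7 = 2
  x ≡ 2 × 6 ≡ 12 ≡ 5 (mod 7)
Verification: 4 × 5 = 20 = 2 × 7 + 6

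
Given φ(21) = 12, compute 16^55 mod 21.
By Euler: 16^{12} ≡ 1 (mod 21) since gcd(16, 21) = 1. 55 = 4×12 + 7. So 16^{55} ≡ 16^{7} ≡ 16 (mod 21)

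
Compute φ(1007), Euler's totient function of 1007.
936

Prime factorization: 1007 = 19 × 53
Using the formula φ(n) = n × Π(1 - 1/p) for each prime factor p:
φ(1007) = 1007 × (1 - 1/19) × (1 - 1/53)
φ(1007) = 936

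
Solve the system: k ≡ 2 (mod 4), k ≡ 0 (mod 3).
M = 4 × 3 = 12. M₁ = 3, y₁ ≡ 3 (mod 4). M₂ = 4, y₂ ≡ 1 (mod 3). k = 2×3×3 + 0×4×1 ≡ 6 (mod 12)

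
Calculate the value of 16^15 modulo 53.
Using repeated squaring. 15 = 8 + 4 + 2 + 1 (binary 1111). Repeated squaring mod 53: 16^1 ≡ 16; 16^2 ≡ 16² = 256 ≡ 44; 16^4 ≡ 44² = 1936 ≡ 28; 16^8 ≡ 28² = 784 ≡ 42. Multiply: 16^15 = 16^8 × 16^4 × 16^2 × 16^1 ≡ 42 × 28 × 44 × 16 (mod 53): 42 × 28 = 1176 ≡ 10; 10 × 44 = 440 ≡ 16; 16 × 16 = 256 ≡ 44. So 16^15 ≡ 44 (mod 53).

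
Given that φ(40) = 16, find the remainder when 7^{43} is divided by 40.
By Euler: 7^{16} ≡ 1 (mod 40) since gcd(7, 40) = 1. 43 = 2×16 + 11. So 7^{43} ≡ 7^{11} ≡ 23 (mod 40)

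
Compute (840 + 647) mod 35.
17

(840 + 647) = 1487
1487 mod 35 = 17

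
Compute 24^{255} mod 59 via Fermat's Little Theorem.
2

By Fermat's Little Theorem, a^(p-1) ≡ 1 (mod p) for prime p and gcd(a, p) = 1
Here p = 59, so 24^58 ≡ 1 (mod 59)
We can reduce the exponent: 255 mod 58 = 23
So 24^255 ≡ 24^23 (mod 59)
Computing: 24^23 mod 59 = 2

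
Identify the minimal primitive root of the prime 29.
p - 1 = 28 has prime divisors 2, 7. h is a primitive root mod 29 iff h^(28/q) ≢ 1 (mod 29) for each such q.
h = 2: 2^14 ≡ 28, 2^4 ≡ 16 (mod 29); none is 1, so 2 has order 28 and is a primitive root.
The smallest primitive root mod 29 is g = 2.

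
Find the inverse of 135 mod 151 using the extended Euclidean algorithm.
Extended GCD: 135(66) + 151(-59) = 1. So 135^(-1) ≡ 66 ≡ 66 (mod 151). Verify: 135 × 66 = 8910 ≡ 1 (mod 151)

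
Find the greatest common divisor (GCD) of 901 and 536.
1

Using the Euclidean algorithm:
901 = 1 × 536 + 365
536 = 1 × 365 + 171
365 = 2 × 171 + 23
171 = 7 × 23 + 10
23 = 2 × 10 + 3
10 = 3 × 3 + 1
3 = 3 × 1 + 0

GCD(901, 536) = 1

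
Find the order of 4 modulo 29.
Powers of 4 mod 29: 4^1≡4, 4^2≡16, 4^3≡6, 4^4≡24, 4^5≡9, 4^6≡7, 4^7≡28, 4^8≡25, 4^9≡13, 4^10≡23, 4^11≡5, 4^12≡20, 4^13≡22, 4^14≡1. Order = 14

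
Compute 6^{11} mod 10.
6

Using successive squaring:
Binary expansion of 11: 1011
Powers of 6 mod 10 (each is the square of the previous):
  6^1 ≡ 6 (mod 10)
  6^2 ≡ 6² = 36 ≡ 6 (mod 10)
  6^4 ≡ 6² = 36 ≡ 6 (mod 10)
  6^8 ≡ 6² = 36 ≡ 6 (mod 10)
11 = 8 + 2 + 1, so 6^11 = 6^8 × 6^2 × 6^1 ≡ 6 × 6 × 6 (mod 10)
Multiplying step by step:
  6 × 6 = 36 ≡ 6 (mod 10)
  6 × 6 = 36 ≡ 6 (mod 10)
Result: 6^11 ≡ 6 (mod 10)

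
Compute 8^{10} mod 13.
12

Using successive squaring:
Binary expansion of 10: 1010
Powers of 8 mod 13 (each is the square of the previous):
  8^1 ≡ 8 (mod 13)
  8^2 ≡ 8² = 64 ≡ 12 (mod 13)
  8^4 ≡ 12² = 144 ≡ 1 (mod 13)
  8^8 ≡ 1² = 1 ≡ 1 (mod 13)
10 = 8 + 2, so 8^10 = 8^8 × 8^2 ≡ 1 × 12 (mod 13)
Multiplying step by step:
  1 × 12 = 12 ≡ 12 (mod 13)
Result: 8^10 ≡ 12 (mod 13)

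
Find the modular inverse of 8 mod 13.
8^(-1) ≡ 5 (mod 13). Verification: 8 × 5 = 40 ≡ 1 (mod 13)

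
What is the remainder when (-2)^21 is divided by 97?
Using repeated squaring. (-2) ≡ 95 (mod 97). 21 = 16 + 4 + 1 (binary 10101). Repeated squaring mod 97: 95^1 ≡ 95; 95^2 ≡ 95² = 9025 ≡ 4; 95^4 ≡ 4² = 16 ≡ 16; 95^8 ≡ 16² = 256 ≡ 62; 95^16 ≡ 62² = 3844 ≡ 61. Multiply: (-2)^21 ≡ 95^16 × 95^4 × 95^1 ≡ 61 × 16 × 95 (mod 97): 61 × 16 = 976 ≡ 6; 6 × 95 = 570 ≡ 85. So (-2)^21 ≡ 85 (mod 97).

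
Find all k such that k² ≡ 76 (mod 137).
The square roots of 76 mod 137 are 58 and 79. Verify: 58² = 3364 ≡ 76 (mod 137)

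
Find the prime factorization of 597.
3 × 199

Divide by primes starting from smallest:
597 ÷ 3 = 199
199 ÷ 199 = 1

597 = 3 × 199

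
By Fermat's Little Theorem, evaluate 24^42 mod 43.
By Fermat's Little Theorem, 24^{42} ≡ 1 (mod 43) since 43 is prime and gcd(24, 43) = 1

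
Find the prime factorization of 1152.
2^7 × 3^2

Divide by primes starting from smallest:
1152 ÷ 2 = 576
576 ÷ 2 = 288
288 ÷ 2 = 144
144 ÷ 2 = 72
72 ÷ 2 = 36
36 ÷ 2 = 18
18 ÷ 2 = 9
9 ÷ 3 = 3
3 ÷ 3 = 1

1152 = 2^7 × 3^2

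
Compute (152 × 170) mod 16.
0

(152 × 170) = 25840
25840 mod 16 = 0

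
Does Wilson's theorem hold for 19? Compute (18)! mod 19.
(18)! mod 19 = 18. Since this equals -1 (mod 19), Wilson confirms 19 is prime.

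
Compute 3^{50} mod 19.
4

Using successive squaring:
Binary expansion of 50: 110010
Powers of 3 mod 19 (each is the square of the previous):
  3^1 ≡ 3 (mod 19)
  3^2 ≡ 3² = 9 ≡ 9 (mod 19)
  3^4 ≡ 9² = 81 ≡ 5 (mod 19)
  3^8 ≡ 5² = 25 ≡ 6 (mod 19)
  3^16 ≡ 6² = 36 ≡ 17 (mod 19)
  3^32 ≡ 17² = 289 ≡ 4 (mod 19)
50 = 32 + 16 + 2, so 3^50 = 3^32 × 3^16 × 3^2 ≡ 4 × 17 × 9 (mod 19)
Multiplying step by step:
  4 × 17 = 68 ≡ 11 (mod 19)
  11 × 9 = 99 ≡ 4 (mod 19)
Result: 3^50 ≡ 4 (mod 19)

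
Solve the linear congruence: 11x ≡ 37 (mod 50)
17

Since gcd(11, 50) = 1 divides 37, a solution exists.
Multiply both sides by the inverse of 11 mod 50:
  11^(-1) mod 50 = 41
  x ≡ 41 × 37 ≡ 1517 ≡ 17 (mod 50)
Verification: 11 × 17 = 187 = 3 × 50 + 37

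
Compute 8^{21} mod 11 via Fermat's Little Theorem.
8

By Fermat's Little Theorem, a^(p-1) ≡ 1 (mod p) for prime p and gcd(a, p) = 1
Here p = 11, so 8^10 ≡ 1 (mod 11)
We can reduce the exponent: 21 mod 10 = 1
So 8^21 ≡ 8^1 (mod 11)
Computing: 8^1 mod 11 = 8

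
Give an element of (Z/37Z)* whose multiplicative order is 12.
8 has order 12 mod 37 since 8^{12} ≡ 1 (mod 37) and no smaller power works.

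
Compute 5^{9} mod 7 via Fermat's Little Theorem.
6

By Fermat's Little Theorem, a^(p-1) ≡ 1 (mod p) for prime p and gcd(a, p) = 1
Here p = 7, so 5^6 ≡ 1 (mod 7)
We can reduce the exponent: 9 mod 6 = 3
So 5^9 ≡ 5^3 (mod 7)
Computing: 5^3 mod 7 = 6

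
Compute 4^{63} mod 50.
14

Using successive squaring:
Binary expansion of 63: 111111
Powers of 4 mod 50 (each is the square of the previous):
  4^1 ≡ 4 (mod 50)
  4^2 ≡ 4² = 16 ≡ 16 (mod 50)
  4^4 ≡ 16² = 256 ≡ 6 (mod 50)
  4^8 ≡ 6² = 36 ≡ 36 (mod 50)
  4^16 ≡ 36² = 1296 ≡ 46 (mod 50)
  4^32 ≡ 46² = 2116 ≡ 16 (mod 50)
63 = 32 + 16 + 8 + 4 + 2 + 1, so 4^63 = 4^32 × 4^16 × 4^8 × 4^4 × 4^2 × 4^1 ≡ 16 × 46 × 36 × 6 × 16 × 4 (mod 50)
Multiplying step by step:
  16 × 46 = 736 ≡ 36 (mod 50)
  36 × 36 = 1296 ≡ 46 (mod 50)
  46 × 6 = 276 ≡ 26 (mod 50)
  26 × 16 = 416 ≡ 16 (mod 50)
  16 × 4 = 64 ≡ 14 (mod 50)
Result: 4^63 ≡ 14 (mod 50)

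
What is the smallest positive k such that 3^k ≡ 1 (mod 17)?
Powers of 3 mod 17: 3^1≡3, 3^2≡9, 3^3≡10, 3^4≡13, 3^5≡5, 3^6≡15, 3^7≡11, 3^8≡16, 3^9≡14, 3^10≡8, 3^11≡7, 3^12≡4, 3^13≡12, 3^14≡2, 3^15≡6, 3^16≡1. Order = 16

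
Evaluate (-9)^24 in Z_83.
Using repeated squaring. (-9) ≡ 74 (mod 83). 24 = 16 + 8 (binary 11000). Repeated squaring mod 83: 74^1 ≡ 74; 74^2 ≡ 74² = 5476 ≡ 81; 74^4 ≡ 81² = 6561 ≡ 4; 74^8 ≡ 4² = 16 ≡ 16; 74^16 ≡ 16² = 256 ≡ 7. Multiply: (-9)^24 ≡ 74^16 × 74^8 ≡ 7 × 16 (mod 83): 7 × 16 = 112 ≡ 29. So (-9)^24 ≡ 29 (mod 83).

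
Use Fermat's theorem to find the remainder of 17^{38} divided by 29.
28

By Fermat's Little Theorem, a^(p-1) ≡ 1 (mod p) for prime p and gcd(a, p) = 1
Here p = 29, so 17^28 ≡ 1 (mod 29)
We can reduce the exponent: 38 mod 28 = 10
So 17^38 ≡ 17^10 (mod 29)
Computing: 17^10 mod 29 = 28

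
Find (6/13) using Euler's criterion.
(6/13) = 6^{6} mod 13 = -1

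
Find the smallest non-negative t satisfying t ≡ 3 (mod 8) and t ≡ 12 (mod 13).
M = 8 × 13 = 104. M₁ = 13, y₁ ≡ 5 (mod 8). M₂ = 8, y₂ ≡ 5 (mod 13). t = 3×13×5 + 12×8×5 ≡ 51 (mod 104)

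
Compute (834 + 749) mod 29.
17

(834 + 749) = 1583
1583 mod 29 = 17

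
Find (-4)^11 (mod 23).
Using repeated squaring. (-4) ≡ 19 (mod 23). 11 = 8 + 2 + 1 (binary 1011). Repeated squaring mod 23: 19^1 ≡ 19; 19^2 ≡ 19² = 361 ≡ 16; 19^4 ≡ 16² = 256 ≡ 3; 19^8 ≡ 3² = 9 ≡ 9. Multiply: (-4)^11 ≡ 19^8 × 19^2 × 19^1 ≡ 9 × 16 × 19 (mod 23): 9 × 16 = 144 ≡ 6; 6 × 19 = 114 ≡ 22. So (-4)^11 ≡ 22 (mod 23).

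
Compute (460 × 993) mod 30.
0

(460 × 993) = 456780
456780 mod 30 = 0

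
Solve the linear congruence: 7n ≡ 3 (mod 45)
39

Since gcd(7, 45) = 1 divides 3, a solution exists.
Multiply both sides by the inverse of 7 mod 45:
  7^(-1) mod 45 = 13
  x ≡ 13 × 3 ≡ 39 ≡ 39 (mod 45)
Verification: 7 × 39 = 273 = 6 × 45 + 3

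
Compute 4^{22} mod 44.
16

Using successive squaring:
Binary expansion of 22: 10110
Powers of 4 mod 44 (each is the square of the previous):
  4^1 ≡ 4 (mod 44)
  4^2 ≡ 4² = 16 ≡ 16 (mod 44)
  4^4 ≡ 16² = 256 ≡ 36 (mod 44)
  4^8 ≡ 36² = 1296 ≡ 20 (mod 44)
  4^16 ≡ 20² = 400 ≡ 4 (mod 44)
22 = 16 + 4 + 2, so 4^22 = 4^16 × 4^4 × 4^2 ≡ 4 × 36 × 16 (mod 44)
Multiplying step by step:
  4 × 36 = 144 ≡ 12 (mod 44)
  12 × 16 = 192 ≡ 16 (mod 44)
Result: 4^22 ≡ 16 (mod 44)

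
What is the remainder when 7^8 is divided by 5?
7 ≡ 2 (mod 5). 8 = 8 (binary 1000). Repeated squaring mod 5: 2^1 ≡ 2; 2^2 ≡ 2² = 4 ≡ 4; 2^4 ≡ 4² = 16 ≡ 1; 2^8 ≡ 1² = 1 ≡ 1. So 7^8 ≡ 1 (mod 5).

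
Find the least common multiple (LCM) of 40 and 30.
120

First find GCD(40, 30) using the Euclidean algorithm:
40 = 1 × 30 + 10
30 = 3 × 10 + 0
GCD(40, 30) = 10

LCM formula: LCM(a, b) = (a × b) / GCD(a, b)
LCM(40, 30) = (40 × 30) / 10
LCM(40, 30) = 1200 / 10
LCM(40, 30) = 120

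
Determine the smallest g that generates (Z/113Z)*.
3

A primitive root g modulo p has order p-1 = 112
Prime divisors of 112: [2, 7]
g is a primitive root iff g^(112/q) ≢ 1 (mod 113) for each prime divisor q
Testing small values:
  g = 2: 2^56 ≡ 1, 2^16 ≡ 109 (mod 113) → 2^56 ≡ 1, not primitive root
  g = 3: 3^56 ≡ 112, 3^16 ≡ 49 (mod 113) → none is 1, primitive root!
The smallest primitive root is 3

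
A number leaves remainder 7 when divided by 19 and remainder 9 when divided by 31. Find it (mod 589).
M = 19 × 31 = 589. M₁ = 31, y₁ ≡ 8 (mod 19). M₂ = 19, y₂ ≡ 18 (mod 31). r = 7×31×8 + 9×19×18 ≡ 102 (mod 589)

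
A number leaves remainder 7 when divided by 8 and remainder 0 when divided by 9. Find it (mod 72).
M = 8 × 9 = 72. M₁ = 9, y₁ ≡ 1 (mod 8). M₂ = 8, y₂ ≡ 8 (mod 9). k = 7×9×1 + 0×8×8 ≡ 63 (mod 72)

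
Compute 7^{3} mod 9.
1

Using successive squaring:
Binary expansion of 3: 11
Powers of 7 mod 9 (each is the square of the previous):
  7^1 ≡ 7 (mod 9)
  7^2 ≡ 7² = 49 ≡ 4 (mod 9)
3 = 2 + 1, so 7^3 = 7^2 × 7^1 ≡ 4 × 7 (mod 9)
Multiplying step by step:
  4 × 7 = 28 ≡ 1 (mod 9)
Result: 7^3 ≡ 1 (mod 9)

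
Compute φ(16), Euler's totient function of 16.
8

Prime factorization: 16 = 2^4
Using the formula φ(n) = n × Π(1 - 1/p) for each prime factor p:
φ(16) = 16 × (1 - 1/2)
φ(16) = 8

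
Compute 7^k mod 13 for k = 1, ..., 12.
g^1, g^2, ..., g^{12} mod 13: {7, 10, 5, 9, 11, 12, 6, 3, 8, 4, 2, 1}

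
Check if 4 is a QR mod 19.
By Euler's criterion: 4^{9} ≡ 1 (mod 19). Since this equals 1, 4 is a QR.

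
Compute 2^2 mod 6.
2 = 2 (binary 10). Repeated squaring mod 6: 2^1 ≡ 2; 2^2 ≡ 2² = 4 ≡ 4. So 2^2 ≡ 4 (mod 6).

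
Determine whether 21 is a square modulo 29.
By Euler's criterion: 21^{14} ≡ 28 (mod 29). Since this equals -1 (≡ 28), 21 is not a QR.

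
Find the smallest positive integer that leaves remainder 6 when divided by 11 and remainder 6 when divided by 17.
M = 11 × 17 = 187. M₁ = 17, y₁ ≡ 2 (mod 11). M₂ = 11, y₂ ≡ 14 (mod 17). z = 6×17×2 + 6×11×14 ≡ 6 (mod 187). The smallest positive such number is 6.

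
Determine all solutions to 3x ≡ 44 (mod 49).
31

Since gcd(3, 49) = 1 divides 44, a solution exists.
Multiply both sides by the inverse of 3 mod 49:
  3^(-1) mod 49 = 33
  x ≡ 33 × 44 ≡ 1452 ≡ 31 (mod 49)
Verification: 3 × 31 = 93 = 1 × 49 + 44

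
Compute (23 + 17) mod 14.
12

(23 + 17) = 40
40 mod 14 = 12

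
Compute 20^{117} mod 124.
16

Using successive squaring:
Binary expansion of 117: 1110101
Powers of 20 mod 124 (each is the square of the previous):
  20^1 ≡ 20 (mod 124)
  20^2 ≡ 20² = 400 ≡ 28 (mod 124)
  20^4 ≡ 28² = 784 ≡ 40 (mod 124)
  20^8 ≡ 40² = 1600 ≡ 112 (mod 124)
  20^16 ≡ 112² = 12544 ≡ 20 (mod 124)
  20^32 ≡ 20² = 400 ≡ 28 (mod 124)
  20^64 ≡ 28² = 784 ≡ 40 (mod 124)
117 = 64 + 32 + 16 + 4 + 1, so 20^117 = 20^64 × 20^32 × 20^16 × 20^4 × 20^1 ≡ 40 × 28 × 20 × 40 × 20 (mod 124)
Multiplying step by step:
  40 × 28 = 1120 ≡ 4 (mod 124)
  4 × 20 = 80 ≡ 80 (mod 124)
  80 × 40 = 3200 ≡ 100 (mod 124)
  100 × 20 = 2000 ≡ 16 (mod 124)
Result: 20^117 ≡ 16 (mod 124)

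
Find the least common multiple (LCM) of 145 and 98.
14210

First find GCD(145, 98) using the Euclidean algorithm:
145 = 1 × 98 + 47
98 = 2 × 47 + 4
47 = 11 × 4 + 3
4 = 1 × 3 + 1
3 = 3 × 1 + 0
GCD(145, 98) = 1

LCM formula: LCM(a, b) = (a × b) / GCD(a, b)
LCM(145, 98) = (145 × 98) / 1
LCM(145, 98) = 14210 / 1
LCM(145, 98) = 14210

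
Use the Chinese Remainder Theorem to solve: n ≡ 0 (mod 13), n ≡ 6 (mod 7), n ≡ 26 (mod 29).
2288

Using the Chinese Remainder Theorem:
M = product of moduli = 2639
For equation 1: M_1 = 203, 203 ≡ 8 (mod 13), inverse of 203 mod 13 is 5 (check: 8 × 5 = 40 ≡ 1 (mod 13))
For equation 2: M_2 = 377, 377 ≡ 6 (mod 7), inverse of 377 mod 7 is 6 (check: 6 × 6 = 36 ≡ 1 (mod 7))
For equation 3: M_3 = 91, 91 ≡ 4 (mod 29), inverse of 91 mod 29 is 22 (check: 4 × 22 = 88 ≡ 1 (mod 29))
Combine: n ≡ Σ r_i×M_i×(M_i⁻¹ mod m_i) = 0×203×5 + 6×377×6 + 26×91×22 = 0 + 13572 + 52052 = 65624
65624 mod 2639 = 2288
n ≡ 2288 (mod 2639)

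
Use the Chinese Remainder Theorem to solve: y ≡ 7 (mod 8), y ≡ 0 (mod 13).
M = 8 × 13 = 104. M₁ = 13, y₁ ≡ 5 (mod 8). M₂ = 8, y₂ ≡ 5 (mod 13). y = 7×13×5 + 0×8×5 ≡ 39 (mod 104)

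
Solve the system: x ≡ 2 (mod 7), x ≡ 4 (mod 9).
M = 7 × 9 = 63. M₁ = 9, y₁ ≡ 4 (mod 7). M₂ = 7, y₂ ≡ 4 (mod 9). x = 2×9×4 + 4×7×4 ≡ 58 (mod 63)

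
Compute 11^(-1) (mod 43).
11^(-1) ≡ 4 (mod 43). Verification: 11 × 4 = 44 ≡ 1 (mod 43)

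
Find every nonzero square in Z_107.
QRs mod 107: {1, 3, 4, 9, 10, 11, 12, 13, 14, 16, 19, 23, 25, 27, 29, 30, 33, 34, 35, 36, 37, 39, 40, 41, 42, 44, 47, 48, 49, 52, 53, 56, 57, 61, 62, 64, 69, 75, 76, 79, 81, 83, 85, 86, 87, 89, 90, 92, 99, 100, 101, 102, 105}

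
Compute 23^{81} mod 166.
65

Using successive squaring:
Binary expansion of 81: 1010001
Powers of 23 mod 166 (each is the square of the previous):
  23^1 ≡ 23 (mod 166)
  23^2 ≡ 23² = 529 ≡ 31 (mod 166)
  23^4 ≡ 31² = 961 ≡ 131 (mod 166)
  23^8 ≡ 131² = 17161 ≡ 63 (mod 166)
  23^16 ≡ 63² = 3969 ≡ 151 (mod 166)
  23^32 ≡ 151² = 22801 ≡ 59 (mod 166)
  23^64 ≡ 59² = 3481 ≡ 161 (mod 166)
81 = 64 + 16 + 1, so 23^81 = 23^64 × 23^16 × 23^1 ≡ 161 × 151 × 23 (mod 166)
Multiplying step by step:
  161 × 151 = 24311 ≡ 75 (mod 166)
  75 × 23 = 1725 ≡ 65 (mod 166)
Result: 23^81 ≡ 65 (mod 166)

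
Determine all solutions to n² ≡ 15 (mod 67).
The square roots of 15 mod 67 are 22 and 45. Verify: 22² = 484 ≡ 15 (mod 67)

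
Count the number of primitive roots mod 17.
Number of primitive roots mod 17 = φ(16) = 8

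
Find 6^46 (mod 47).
Using Fermat: 6^{46} ≡ 1 (mod 47). 46 ≡ 0 (mod 46). So 6^{46} ≡ 6^{0} ≡ 1 (mod 47)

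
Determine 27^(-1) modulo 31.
27^(-1) ≡ 23 (mod 31). Verification: 27 × 23 = 621 ≡ 1 (mod 31)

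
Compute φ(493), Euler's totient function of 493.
448

Prime factorization: 493 = 17 × 29
Using the formula φ(n) = n × Π(1 - 1/p) for each prime factor p:
φ(493) = 493 × (1 - 1/17) × (1 - 1/29)
φ(493) = 448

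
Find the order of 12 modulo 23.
Powers of 12 mod 23: 12^1≡12, 12^2≡6, 12^3≡3, 12^4≡13, 12^5≡18, 12^6≡9, 12^7≡16, 12^8≡8, 12^9≡4, 12^10≡2, 12^11≡1. Order = 11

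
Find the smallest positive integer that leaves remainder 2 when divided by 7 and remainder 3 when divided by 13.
M = 7 × 13 = 91. M₁ = 13, y₁ ≡ 6 (mod 7). M₂ = 7, y₂ ≡ 2 (mod 13). z = 2×13×6 + 3×7×2 ≡ 16 (mod 91). The smallest positive such number is 16.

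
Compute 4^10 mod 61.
10 = 8 + 2 (binary 1010). Repeated squaring mod 61: 4^1 ≡ 4; 4^2 ≡ 4² = 16 ≡ 16; 4^4 ≡ 16² = 256 ≡ 12; 4^8 ≡ 12² = 144 ≡ 22. Multiply: 4^10 = 4^8 × 4^2 ≡ 22 × 16 (mod 61): 22 × 16 = 352 ≡ 47. So 4^10 ≡ 47 (mod 61).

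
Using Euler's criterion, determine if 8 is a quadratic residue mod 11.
By Euler's criterion: 8^{5} ≡ 10 (mod 11). Since this equals -1 (≡ 10), 8 is not a QR.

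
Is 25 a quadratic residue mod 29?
By Euler's criterion: 25^{14} ≡ 1 (mod 29). Since this equals 1, 25 is a QR.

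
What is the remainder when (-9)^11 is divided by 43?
Using repeated squaring. (-9) ≡ 34 (mod 43). 11 = 8 + 2 + 1 (binary 1011). Repeated squaring mod 43: 34^1 ≡ 34; 34^2 ≡ 34² = 1156 ≡ 38; 34^4 ≡ 38² = 1444 ≡ 25; 34^8 ≡ 25² = 625 ≡ 23. Multiply: (-9)^11 ≡ 34^8 × 34^2 × 34^1 ≡ 23 × 38 × 34 (mod 43): 23 × 38 = 874 ≡ 14; 14 × 34 = 476 ≡ 3. So (-9)^11 ≡ 3 (mod 43).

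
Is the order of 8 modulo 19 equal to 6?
Yes, ord_19(8) = 6.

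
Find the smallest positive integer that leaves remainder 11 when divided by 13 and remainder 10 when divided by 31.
M = 13 × 31 = 403. M₁ = 31, y₁ ≡ 8 (mod 13). M₂ = 13, y₂ ≡ 12 (mod 31). y = 11×31×8 + 10×13×12 ≡ 258 (mod 403). The smallest positive such number is 258.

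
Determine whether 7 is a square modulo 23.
By Euler's criterion: 7^{11} ≡ 22 (mod 23). Since this equals -1 (≡ 22), 7 is not a QR.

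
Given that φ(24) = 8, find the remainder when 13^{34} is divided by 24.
By Euler: 13^{8} ≡ 1 (mod 24) since gcd(13, 24) = 1. 34 = 4×8 + 2. So 13^{34} ≡ 13^{2} ≡ 1 (mod 24)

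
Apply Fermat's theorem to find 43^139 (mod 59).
By Fermat: 43^{58} ≡ 1 (mod 59). 139 = 2×58 + 23. So 43^{139} ≡ 43^{23} ≡ 32 (mod 59)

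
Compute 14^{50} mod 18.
16

Using successive squaring:
Binary expansion of 50: 110010
Powers of 14 mod 18 (each is the square of the previous):
  14^1 ≡ 14 (mod 18)
  14^2 ≡ 14² = 196 ≡ 16 (mod 18)
  14^4 ≡ 16² = 256 ≡ 4 (mod 18)
  14^8 ≡ 4² = 16 ≡ 16 (mod 18)
  14^16 ≡ 16² = 256 ≡ 4 (mod 18)
  14^32 ≡ 4² = 16 ≡ 16 (mod 18)
50 = 32 + 16 + 2, so 14^50 = 14^32 × 14^16 × 14^2 ≡ 16 × 4 × 16 (mod 18)
Multiplying step by step:
  16 × 4 = 64 ≡ 10 (mod 18)
  10 × 16 = 160 ≡ 16 (mod 18)
Result: 14^50 ≡ 16 (mod 18)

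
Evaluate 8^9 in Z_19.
9 = 8 + 1 (binary 1001). Repeated squaring mod 19: 8^1 ≡ 8; 8^2 ≡ 8² = 64 ≡ 7; 8^4 ≡ 7² = 49 ≡ 11; 8^8 ≡ 11² = 121 ≡ 7. Multiply: 8^9 = 8^8 × 8^1 ≡ 7 × 8 (mod 19): 7 × 8 = 56 ≡ 18. So 8^9 ≡ 18 (mod 19).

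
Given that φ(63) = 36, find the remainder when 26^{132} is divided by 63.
By Euler: 26^{36} ≡ 1 (mod 63) since gcd(26, 63) = 1. 132 = 3×36 + 24. So 26^{132} ≡ 26^{24} ≡ 1 (mod 63)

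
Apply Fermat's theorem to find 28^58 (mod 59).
By Fermat's Little Theorem, 28^{58} ≡ 1 (mod 59) since 59 is prime and gcd(28, 59) = 1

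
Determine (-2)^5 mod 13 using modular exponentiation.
(-2) ≡ 11 (mod 13). 5 = 4 + 1 (binary 101). Repeated squaring mod 13: 11^1 ≡ 11; 11^2 ≡ 11² = 121 ≡ 4; 11^4 ≡ 4² = 16 ≡ 3. Multiply: (-2)^5 ≡ 11^4 × 11^1 ≡ 3 × 11 (mod 13): 3 × 11 = 33 ≡ 7. So (-2)^5 ≡ 7 (mod 13).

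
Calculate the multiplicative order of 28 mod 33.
Powers of 28 mod 33: 28^1≡28, 28^2≡25, 28^3≡7, 28^4≡31, 28^5≡10, 28^6≡16, 28^7≡19, 28^8≡4, 28^9≡13, 28^10≡1. Order = 10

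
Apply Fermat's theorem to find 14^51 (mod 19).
By Fermat: 14^{18} ≡ 1 (mod 19). 51 = 2×18 + 15. So 14^{51} ≡ 14^{15} ≡ 12 (mod 19)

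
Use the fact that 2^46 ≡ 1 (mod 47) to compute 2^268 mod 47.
By Fermat: 2^{46} ≡ 1 (mod 47). 268 ≡ 38 (mod 46). So 2^{268} ≡ 2^{38} ≡ 9 (mod 47)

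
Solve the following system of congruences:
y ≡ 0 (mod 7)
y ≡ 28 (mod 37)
28

Using the Chinese Remainder Theorem:
M = product of moduli = 259
For equation 1: M_1 = 37, 37 ≡ 2 (mod 7), inverse of 37 mod 7 is 4 (check: 2 × 4 = 8 ≡ 1 (mod 7))
For equation 2: M_2 = 7, 7 ≡ 7 (mod 37), inverse of 7 mod 37 is 16 (check: 7 × 16 = 112 ≡ 1 (mod 37))
Combine: y ≡ Σ r_i×M_i×(M_i⁻¹ mod m_i) = 0×37×4 + 28×7×16 = 0 + 3136 = 3136
3136 mod 259 = 28
y ≡ 28 (mod 259)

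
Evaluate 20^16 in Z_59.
Using repeated squaring. 16 = 16 (binary 10000). Repeated squaring mod 59: 20^1 ≡ 20; 20^2 ≡ 20² = 400 ≡ 46; 20^4 ≡ 46² = 2116 ≡ 51; 20^8 ≡ 51² = 2601 ≡ 5; 20^16 ≡ 5² = 25 ≡ 25. So 20^16 ≡ 25 (mod 59).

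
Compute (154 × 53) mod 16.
2

(154 × 53) = 8162
8162 mod 16 = 2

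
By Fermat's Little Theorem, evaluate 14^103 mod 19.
By Fermat: 14^{18} ≡ 1 (mod 19). 103 = 5×18 + 13. So 14^{103} ≡ 14^{13} ≡ 2 (mod 19)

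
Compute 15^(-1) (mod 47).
15^(-1) ≡ 22 (mod 47). Verification: 15 × 22 = 330 ≡ 1 (mod 47)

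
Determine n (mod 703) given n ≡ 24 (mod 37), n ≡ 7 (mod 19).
653

Using the Chinese Remainder Theorem:
M = product of moduli = 703
For equation 1: M_1 = 19, 19 ≡ 19 (mod 37), inverse of 19 mod 37 is 2 (check: 19 × 2 = 38 ≡ 1 (mod 37))
For equation 2: M_2 = 37, 37 ≡ 18 (mod 19), inverse of 37 mod 19 is 18 (check: 18 × 18 = 324 ≡ 1 (mod 19))
Combine: n ≡ Σ r_i×M_i×(M_i⁻¹ mod m_i) = 24×19×2 + 7×37×18 = 912 + 4662 = 5574
5574 mod 703 = 653
n ≡ 653 (mod 703)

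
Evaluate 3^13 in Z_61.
Using repeated squaring. 13 = 8 + 4 + 1 (binary 1101). Repeated squaring mod 61: 3^1 ≡ 3; 3^2 ≡ 3² = 9 ≡ 9; 3^4 ≡ 9² = 81 ≡ 20; 3^8 ≡ 20² = 400 ≡ 34. Multiply: 3^13 = 3^8 × 3^4 × 3^1 ≡ 34 × 20 × 3 (mod 61): 34 × 20 = 680 ≡ 9; 9 × 3 = 27 ≡ 27. So 3^13 ≡ 27 (mod 61).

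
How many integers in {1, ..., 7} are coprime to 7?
6

Prime factorization: 7 = 7
Using the formula φ(n) = n × Π(1 - 1/p) for each prime factor p:
φ(7) = 7 × (1 - 1/7)
φ(7) = 6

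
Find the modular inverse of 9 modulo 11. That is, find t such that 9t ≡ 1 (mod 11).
5

Using Extended Euclidean Algorithm:
gcd(9, 11) = 1
Bezout coefficients: 9 × 5 + 11 × -4 = 1
So 9 × 5 ≡ 1 (mod 11)
The inverse is 5 mod 11 = 5
Verification: 9 × 5 = 45 = 4 × 11 + 1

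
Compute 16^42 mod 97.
Using repeated squaring. 42 = 32 + 8 + 2 (binary 101010). Repeated squaring mod 97: 16^1 ≡ 16; 16^2 ≡ 16² = 256 ≡ 62; 16^4 ≡ 62² = 3844 ≡ 61; 16^8 ≡ 61² = 3721 ≡ 35; 16^16 ≡ 35² = 1225 ≡ 61; 16^32 ≡ 61² = 3721 ≡ 35. Multiply: 16^42 = 16^32 × 16^8 × 16^2 ≡ 35 × 35 × 62 (mod 97): 35 × 35 = 1225 ≡ 61; 61 × 62 = 3782 ≡ 96. So 16^42 ≡ 96 (mod 97).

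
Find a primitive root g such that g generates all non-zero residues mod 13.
p - 1 = 12 has prime divisors 2, 3. h is a primitive root mod 13 iff h^(12/q) ≢ 1 (mod 13) for each such q.
h = 2: 2^6 ≡ 12, 2^4 ≡ 3 (mod 13); none is 1, so 2 has order 12 and is a primitive root.
The smallest primitive root mod 13 is g = 2.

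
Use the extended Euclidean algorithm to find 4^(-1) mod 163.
Extended GCD: 4(41) + 163(-1) = 1. So 4^(-1) ≡ 41 ≡ 41 (mod 163). Verify: 4 × 41 = 164 ≡ 1 (mod 163)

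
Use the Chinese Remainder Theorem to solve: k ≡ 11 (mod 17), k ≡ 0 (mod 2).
28

Using the Chinese Remainder Theorem:
M = product of moduli = 34
For equation 1: M_1 = 2, 2 ≡ 2 (mod 17), inverse of 2 mod 17 is 9 (check: 2 × 9 = 18 ≡ 1 (mod 17))
For equation 2: M_2 = 17, 17 ≡ 1 (mod 2), inverse of 17 mod 2 is 1 (check: 1 × 1 = 1 ≡ 1 (mod 2))
Combine: k ≡ Σ r_i×M_i×(M_i⁻¹ mod m_i) = 11×2×9 + 0×17×1 = 198 + 0 = 198
198 mod 34 = 28
k ≡ 28 (mod 34)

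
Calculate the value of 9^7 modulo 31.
7 = 4 + 2 + 1 (binary 111). Repeated squaring mod 31: 9^1 ≡ 9; 9^2 ≡ 9² = 81 ≡ 19; 9^4 ≡ 19² = 361 ≡ 20. Multiply: 9^7 = 9^4 × 9^2 × 9^1 ≡ 20 × 19 × 9 (mod 31): 20 × 19 = 380 ≡ 8; 8 × 9 = 72 ≡ 10. So 9^7 ≡ 10 (mod 31).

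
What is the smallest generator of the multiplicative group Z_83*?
p - 1 = 82 has prime divisors 2, 41. h is a primitive root mod 83 iff h^(82/q) ≢ 1 (mod 83) for each such q.
h = 2: 2^41 ≡ 82, 2^2 ≡ 4 (mod 83); none is 1, so 2 has order 82 and is a primitive root.
The smallest primitive root mod 83 is g = 2.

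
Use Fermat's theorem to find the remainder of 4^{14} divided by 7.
2

By Fermat's Little Theorem, a^(p-1) ≡ 1 (mod p) for prime p and gcd(a, p) = 1
Here p = 7, so 4^6 ≡ 1 (mod 7)
We can reduce the exponent: 14 mod 6 = 2
So 4^14 ≡ 4^2 (mod 7)
Computing: 4^2 mod 7 = 2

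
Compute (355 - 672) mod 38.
25

(355 - 672) = -317
-317 mod 38 = 25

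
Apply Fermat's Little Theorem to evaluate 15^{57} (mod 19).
12

By Fermat's Little Theorem, a^(p-1) ≡ 1 (mod p) for prime p and gcd(a, p) = 1
Here p = 19, so 15^18 ≡ 1 (mod 19)
We can reduce the exponent: 57 mod 18 = 3
So 15^57 ≡ 15^3 (mod 19)
Computing: 15^3 mod 19 = 12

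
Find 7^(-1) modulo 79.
34

Using Extended Euclidean Algorithm:
gcd(7, 79) = 1
Bezout coefficients: 7 × 34 + 79 × -3 = 1
So 7 × 34 ≡ 1 (mod 79)
The inverse is 34 mod 79 = 34
Verification: 7 × 34 = 238 = 3 × 79 + 1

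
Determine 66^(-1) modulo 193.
66^(-1) ≡ 155 (mod 193). Verification: 66 × 155 = 10230 ≡ 1 (mod 193)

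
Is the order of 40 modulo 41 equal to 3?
No, the actual order is 2, not 3.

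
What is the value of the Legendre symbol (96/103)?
(96/103) = 96^{51} mod 103 = -1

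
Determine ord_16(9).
Powers of 9 mod 16: 9^1≡9, 9^2≡1. Order = 2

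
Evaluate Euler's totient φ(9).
6

Prime factorization: 9 = 3^2
Using the formula φ(n) = n × Π(1 - 1/p) for each prime factor p:
φ(9) = 9 × (1 - 1/3)
φ(9) = 6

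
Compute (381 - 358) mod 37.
23

(381 - 358) = 23
23 mod 37 = 23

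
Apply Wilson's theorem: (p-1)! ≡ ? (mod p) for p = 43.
By Wilson's theorem, (42)! ≡ -1 ≡ 42 (mod 43)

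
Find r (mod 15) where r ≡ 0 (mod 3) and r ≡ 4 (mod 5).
M = 3 × 5 = 15. M₁ = 5, y₁ ≡ 2 (mod 3). M₂ = 3, y₂ ≡ 2 (mod 5). r = 0×5×2 + 4×3×2 ≡ 9 (mod 15)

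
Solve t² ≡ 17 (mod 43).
The square roots of 17 mod 43 are 24 and 19. Verify: 24² = 576 ≡ 17 (mod 43)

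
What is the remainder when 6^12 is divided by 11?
Using Fermat: 6^{10} ≡ 1 (mod 11). 12 ≡ 2 (mod 10). So 6^{12} ≡ 6^{2} ≡ 3 (mod 11)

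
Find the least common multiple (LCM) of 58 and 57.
3306

First find GCD(58, 57) using the Euclidean algorithm:
58 = 1 × 57 + 1
57 = 57 × 1 + 0
GCD(58, 57) = 1

LCM formula: LCM(a, b) = (a × b) / GCD(a, b)
LCM(58, 57) = (58 × 57) / 1
LCM(58, 57) = 3306 / 1
LCM(58, 57) = 3306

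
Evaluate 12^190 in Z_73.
Using Fermat: 12^{72} ≡ 1 (mod 73). 190 ≡ 46 (mod 72). So 12^{190} ≡ 12^{46} ≡ 41 (mod 73)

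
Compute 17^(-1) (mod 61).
17^(-1) ≡ 18 (mod 61). Verification: 17 × 18 = 306 ≡ 1 (mod 61)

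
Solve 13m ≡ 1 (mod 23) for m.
13^(-1) ≡ 16 (mod 23). Verification: 13 × 16 = 208 ≡ 1 (mod 23)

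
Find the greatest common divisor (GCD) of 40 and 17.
1

Using the Euclidean algorithm:
40 = 2 × 17 + 6
17 = 2 × 6 + 5
6 = 1 × 5 + 1
5 = 5 × 1 + 0

GCD(40, 17) = 1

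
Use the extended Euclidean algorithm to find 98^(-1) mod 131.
Extended GCD: 98(-4) + 131(3) = 1. So 98^(-1) ≡ 127 ≡ 127 (mod 131). Verify: 98 × 127 = 12446 ≡ 1 (mod 131)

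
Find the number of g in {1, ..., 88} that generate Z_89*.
Number of primitive roots mod 89 = φ(88) = 40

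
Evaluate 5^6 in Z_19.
6 = 4 + 2 (binary 110). Repeated squaring mod 19: 5^1 ≡ 5; 5^2 ≡ 5² = 25 ≡ 6; 5^4 ≡ 6² = 36 ≡ 17. Multiply: 5^6 = 5^4 × 5^2 ≡ 17 × 6 (mod 19): 17 × 6 = 102 ≡ 7. So 5^6 ≡ 7 (mod 19).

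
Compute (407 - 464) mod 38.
19

(407 - 464) = -57
-57 mod 38 = 19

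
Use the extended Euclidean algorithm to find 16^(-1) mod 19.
Extended GCD: 16(6) + 19(-5) = 1. So 16^(-1) ≡ 6 ≡ 6 (mod 19). Verify: 16 × 6 = 96 ≡ 1 (mod 19)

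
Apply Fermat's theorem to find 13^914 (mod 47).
By Fermat: 13^{46} ≡ 1 (mod 47). 914 ≡ 40 (mod 46). So 13^{914} ≡ 13^{40} ≡ 16 (mod 47)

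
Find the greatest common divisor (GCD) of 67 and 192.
1

Using the Euclidean algorithm:
67 = 0 × 192 + 67
192 = 2 × 67 + 58
67 = 1 × 58 + 9
58 = 6 × 9 + 4
9 = 2 × 4 + 1
4 = 4 × 1 + 0

GCD(67, 192) = 1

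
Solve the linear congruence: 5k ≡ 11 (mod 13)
10

Since gcd(5, 13) = 1 divides 11, a solution exists.
Multiply both sides by the inverse of 5 mod 13:
  5^(-1) mod 13 = 8
  x ≡ 8 × 11 ≡ 88 ≡ 10 (mod 13)
Verification: 5 × 10 = 50 = 3 × 13 + 11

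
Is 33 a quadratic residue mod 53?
By Euler's criterion: 33^{26} ≡ 52 (mod 53). Since this equals -1 (≡ 52), 33 is not a QR.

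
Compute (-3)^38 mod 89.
Using repeated squaring. (-3) ≡ 86 (mod 89). 38 = 32 + 4 + 2 (binary 100110). Repeated squaring mod 89: 86^1 ≡ 86; 86^2 ≡ 86² = 7396 ≡ 9; 86^4 ≡ 9² = 81 ≡ 81; 86^8 ≡ 81² = 6561 ≡ 64; 86^16 ≡ 64² = 4096 ≡ 2; 86^32 ≡ 2² = 4 ≡ 4. Multiply: (-3)^38 ≡ 86^32 × 86^4 × 86^2 ≡ 4 × 81 × 9 (mod 89): 4 × 81 = 324 ≡ 57; 57 × 9 = 513 ≡ 68. So (-3)^38 ≡ 68 (mod 89).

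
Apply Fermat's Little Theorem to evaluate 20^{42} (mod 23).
18

By Fermat's Little Theorem, a^(p-1) ≡ 1 (mod p) for prime p and gcd(a, p) = 1
Here p = 23, so 20^22 ≡ 1 (mod 23)
We can reduce the exponent: 42 mod 22 = 20
So 20^42 ≡ 20^20 (mod 23)
Computing: 20^20 mod 23 = 18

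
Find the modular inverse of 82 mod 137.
82^(-1) ≡ 132 (mod 137). Verification: 82 × 132 = 10824 ≡ 1 (mod 137)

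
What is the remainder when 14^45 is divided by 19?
Using Fermat: 14^{18} ≡ 1 (mod 19). 45 ≡ 9 (mod 18). So 14^{45} ≡ 14^{9} ≡ 18 (mod 19)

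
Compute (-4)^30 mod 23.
Using Fermat: (-4)^{22} ≡ 1 (mod 23). 30 ≡ 8 (mod 22). So (-4)^{30} ≡ (-4)^{8} ≡ 9 (mod 23)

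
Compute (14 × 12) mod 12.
0

(14 × 12) = 168
168 mod 12 = 0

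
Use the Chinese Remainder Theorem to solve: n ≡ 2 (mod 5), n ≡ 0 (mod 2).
M = 5 × 2 = 10. M₁ = 2, y₁ ≡ 3 (mod 5). M₂ = 5, y₂ ≡ 1 (mod 2). n = 2×2×3 + 0×5×1 ≡ 2 (mod 10)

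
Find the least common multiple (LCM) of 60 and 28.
420

First find GCD(60, 28) using the Euclidean algorithm:
60 = 2 × 28 + 4
28 = 7 × 4 + 0
GCD(60, 28) = 4

LCM formula: LCM(a, b) = (a × b) / GCD(a, b)
LCM(60, 28) = (60 × 28) / 4
LCM(60, 28) = 1680 / 4
LCM(60, 28) = 420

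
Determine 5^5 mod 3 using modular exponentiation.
5 ≡ 2 (mod 3). 5 = 4 + 1 (binary 101). Repeated squaring mod 3: 2^1 ≡ 2; 2^2 ≡ 2² = 4 ≡ 1; 2^4 ≡ 1² = 1 ≡ 1. Multiply: 5^5 ≡ 2^4 × 2^1 ≡ 1 × 2 (mod 3): 1 × 2 = 2 ≡ 2. So 5^5 ≡ 2 (mod 3).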